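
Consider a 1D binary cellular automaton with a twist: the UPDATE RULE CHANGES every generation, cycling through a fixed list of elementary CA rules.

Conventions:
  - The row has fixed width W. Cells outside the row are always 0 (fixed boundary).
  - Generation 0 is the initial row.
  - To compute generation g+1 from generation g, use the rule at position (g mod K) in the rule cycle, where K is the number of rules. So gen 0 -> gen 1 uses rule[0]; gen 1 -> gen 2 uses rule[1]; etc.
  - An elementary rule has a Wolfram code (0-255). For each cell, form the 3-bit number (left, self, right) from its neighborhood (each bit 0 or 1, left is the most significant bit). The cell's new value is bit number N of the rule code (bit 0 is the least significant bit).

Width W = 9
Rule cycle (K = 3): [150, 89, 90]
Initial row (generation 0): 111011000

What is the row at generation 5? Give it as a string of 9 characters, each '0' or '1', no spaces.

Answer: 011101011

Derivation:
Gen 0: 111011000
Gen 1 (rule 150): 010000100
Gen 2 (rule 89): 001110011
Gen 3 (rule 90): 011011111
Gen 4 (rule 150): 100001110
Gen 5 (rule 89): 011101011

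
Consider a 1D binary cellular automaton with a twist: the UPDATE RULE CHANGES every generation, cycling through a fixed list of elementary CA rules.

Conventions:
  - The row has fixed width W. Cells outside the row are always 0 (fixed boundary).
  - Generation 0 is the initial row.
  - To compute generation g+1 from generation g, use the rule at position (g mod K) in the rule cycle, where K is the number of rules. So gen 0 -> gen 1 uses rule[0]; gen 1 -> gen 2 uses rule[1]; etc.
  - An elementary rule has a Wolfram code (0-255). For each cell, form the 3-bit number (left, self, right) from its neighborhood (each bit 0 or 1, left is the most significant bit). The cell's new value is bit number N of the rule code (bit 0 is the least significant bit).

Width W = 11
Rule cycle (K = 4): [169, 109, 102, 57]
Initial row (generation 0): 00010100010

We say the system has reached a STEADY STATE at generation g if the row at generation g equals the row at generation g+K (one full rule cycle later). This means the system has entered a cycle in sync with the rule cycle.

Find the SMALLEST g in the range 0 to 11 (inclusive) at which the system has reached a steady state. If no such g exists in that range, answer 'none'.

Gen 0: 00010100010
Gen 1 (rule 169): 11001001000
Gen 2 (rule 109): 11001001011
Gen 3 (rule 102): 01011011101
Gen 4 (rule 57): 00110110010
Gen 5 (rule 169): 10101100000
Gen 6 (rule 109): 11111101111
Gen 7 (rule 102): 00000110001
Gen 8 (rule 57): 11110101100
Gen 9 (rule 169): 11101011001
Gen 10 (rule 109): 10111111001
Gen 11 (rule 102): 11000001011
Gen 12 (rule 57): 10111100110
Gen 13 (rule 169): 01111000100
Gen 14 (rule 109): 01001010101
Gen 15 (rule 102): 11011111111

Answer: none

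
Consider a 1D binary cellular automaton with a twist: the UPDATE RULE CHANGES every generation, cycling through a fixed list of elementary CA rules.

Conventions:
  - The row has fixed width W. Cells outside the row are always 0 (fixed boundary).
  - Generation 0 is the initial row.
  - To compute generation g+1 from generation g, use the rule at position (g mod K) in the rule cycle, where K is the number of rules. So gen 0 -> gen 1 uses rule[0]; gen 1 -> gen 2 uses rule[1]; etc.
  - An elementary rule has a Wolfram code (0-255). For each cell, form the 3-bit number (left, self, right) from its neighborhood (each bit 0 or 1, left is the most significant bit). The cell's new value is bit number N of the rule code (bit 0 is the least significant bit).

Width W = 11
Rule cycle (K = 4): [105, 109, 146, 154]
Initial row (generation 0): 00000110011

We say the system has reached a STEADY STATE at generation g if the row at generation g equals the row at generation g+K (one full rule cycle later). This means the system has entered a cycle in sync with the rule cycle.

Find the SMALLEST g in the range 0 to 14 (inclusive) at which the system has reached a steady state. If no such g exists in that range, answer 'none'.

Gen 0: 00000110011
Gen 1 (rule 105): 11110110011
Gen 2 (rule 109): 10011110011
Gen 3 (rule 146): 01101101100
Gen 4 (rule 154): 11001001010
Gen 5 (rule 105): 11000000100
Gen 6 (rule 109): 11011110101
Gen 7 (rule 146): 00001100000
Gen 8 (rule 154): 00011010000
Gen 9 (rule 105): 11011100111
Gen 10 (rule 109): 11110100101
Gen 11 (rule 146): 01100011000
Gen 12 (rule 154): 11010110100
Gen 13 (rule 105): 11101111001
Gen 14 (rule 109): 10111001001
Gen 15 (rule 146): 00010110110
Gen 16 (rule 154): 00100100101
Gen 17 (rule 105): 10000000010
Gen 18 (rule 109): 10111111010

Answer: none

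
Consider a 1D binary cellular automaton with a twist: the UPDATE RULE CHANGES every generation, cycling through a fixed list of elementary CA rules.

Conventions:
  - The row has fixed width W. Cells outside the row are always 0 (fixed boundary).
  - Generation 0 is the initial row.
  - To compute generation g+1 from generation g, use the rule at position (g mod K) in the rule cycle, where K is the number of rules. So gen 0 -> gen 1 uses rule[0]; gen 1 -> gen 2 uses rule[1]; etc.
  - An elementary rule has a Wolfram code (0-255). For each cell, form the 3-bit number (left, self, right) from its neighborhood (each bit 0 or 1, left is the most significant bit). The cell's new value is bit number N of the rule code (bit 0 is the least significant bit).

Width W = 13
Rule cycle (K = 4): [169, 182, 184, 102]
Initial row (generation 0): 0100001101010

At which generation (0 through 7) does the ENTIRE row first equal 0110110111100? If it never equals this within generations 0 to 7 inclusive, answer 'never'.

Answer: never

Derivation:
Gen 0: 0100001101010
Gen 1 (rule 169): 0001101010100
Gen 2 (rule 182): 0010011111110
Gen 3 (rule 184): 0001011111101
Gen 4 (rule 102): 0011100000111
Gen 5 (rule 169): 1011001110110
Gen 6 (rule 182): 1100110101001
Gen 7 (rule 184): 1010101010100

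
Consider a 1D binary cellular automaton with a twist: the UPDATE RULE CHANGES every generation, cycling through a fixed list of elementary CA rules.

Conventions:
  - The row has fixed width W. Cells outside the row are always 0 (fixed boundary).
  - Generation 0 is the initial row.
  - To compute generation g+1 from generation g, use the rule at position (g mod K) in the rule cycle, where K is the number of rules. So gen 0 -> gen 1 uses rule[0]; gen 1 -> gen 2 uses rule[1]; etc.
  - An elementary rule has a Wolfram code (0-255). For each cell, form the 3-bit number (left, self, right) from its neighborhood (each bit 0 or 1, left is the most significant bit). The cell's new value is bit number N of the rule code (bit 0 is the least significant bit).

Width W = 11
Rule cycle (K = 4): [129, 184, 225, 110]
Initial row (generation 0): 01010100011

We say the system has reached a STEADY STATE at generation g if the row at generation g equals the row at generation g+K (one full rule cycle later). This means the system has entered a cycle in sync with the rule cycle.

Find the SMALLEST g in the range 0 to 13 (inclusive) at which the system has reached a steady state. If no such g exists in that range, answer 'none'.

Gen 0: 01010100011
Gen 1 (rule 129): 00000001000
Gen 2 (rule 184): 00000000100
Gen 3 (rule 225): 11111110001
Gen 4 (rule 110): 10000010011
Gen 5 (rule 129): 00111000000
Gen 6 (rule 184): 00110100000
Gen 7 (rule 225): 10011001111
Gen 8 (rule 110): 10111011001
Gen 9 (rule 129): 00010000000
Gen 10 (rule 184): 00001000000
Gen 11 (rule 225): 11100011111
Gen 12 (rule 110): 10100110001
Gen 13 (rule 129): 00000000100
Gen 14 (rule 184): 00000000010
Gen 15 (rule 225): 11111111000
Gen 16 (rule 110): 10000001000
Gen 17 (rule 129): 00111100011

Answer: none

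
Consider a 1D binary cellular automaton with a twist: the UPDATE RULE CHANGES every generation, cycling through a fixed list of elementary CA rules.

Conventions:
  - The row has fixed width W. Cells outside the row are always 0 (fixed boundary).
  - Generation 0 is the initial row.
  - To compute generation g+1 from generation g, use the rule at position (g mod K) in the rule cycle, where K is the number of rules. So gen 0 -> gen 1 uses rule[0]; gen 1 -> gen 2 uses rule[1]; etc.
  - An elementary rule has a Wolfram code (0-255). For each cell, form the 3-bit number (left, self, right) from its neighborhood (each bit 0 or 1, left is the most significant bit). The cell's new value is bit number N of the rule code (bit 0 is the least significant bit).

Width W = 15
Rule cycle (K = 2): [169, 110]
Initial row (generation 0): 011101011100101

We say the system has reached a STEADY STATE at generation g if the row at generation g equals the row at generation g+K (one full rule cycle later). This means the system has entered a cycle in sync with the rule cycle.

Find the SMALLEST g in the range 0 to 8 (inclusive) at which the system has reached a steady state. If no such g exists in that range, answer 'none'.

Gen 0: 011101011100101
Gen 1 (rule 169): 011010111000010
Gen 2 (rule 110): 111111101000110
Gen 3 (rule 169): 111111010010100
Gen 4 (rule 110): 100001110111100
Gen 5 (rule 169): 001101101111001
Gen 6 (rule 110): 011111111001011
Gen 7 (rule 169): 011111110000110
Gen 8 (rule 110): 110000010001110
Gen 9 (rule 169): 100111000101100
Gen 10 (rule 110): 101101001111100

Answer: none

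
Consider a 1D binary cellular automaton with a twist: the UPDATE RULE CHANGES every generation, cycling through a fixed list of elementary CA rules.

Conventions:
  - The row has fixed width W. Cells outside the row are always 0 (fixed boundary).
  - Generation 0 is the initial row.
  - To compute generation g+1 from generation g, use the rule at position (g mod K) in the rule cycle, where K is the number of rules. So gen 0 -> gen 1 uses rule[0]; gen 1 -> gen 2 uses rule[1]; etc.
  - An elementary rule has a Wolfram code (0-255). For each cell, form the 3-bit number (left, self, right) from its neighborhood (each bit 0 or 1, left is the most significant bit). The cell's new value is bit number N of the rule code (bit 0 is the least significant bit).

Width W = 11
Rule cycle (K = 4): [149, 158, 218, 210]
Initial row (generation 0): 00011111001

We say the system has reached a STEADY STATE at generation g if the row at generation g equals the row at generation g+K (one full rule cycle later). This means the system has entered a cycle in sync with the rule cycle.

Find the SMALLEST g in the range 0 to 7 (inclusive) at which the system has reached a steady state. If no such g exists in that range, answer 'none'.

Gen 0: 00011111001
Gen 1 (rule 149): 11001110101
Gen 2 (rule 158): 10111100101
Gen 3 (rule 218): 00111111000
Gen 4 (rule 210): 01011111100
Gen 5 (rule 149): 01001111011
Gen 6 (rule 158): 11111110010
Gen 7 (rule 218): 11111111101
Gen 8 (rule 210): 01111111100
Gen 9 (rule 149): 00111111011
Gen 10 (rule 158): 01111110010
Gen 11 (rule 218): 11111111101

Answer: 7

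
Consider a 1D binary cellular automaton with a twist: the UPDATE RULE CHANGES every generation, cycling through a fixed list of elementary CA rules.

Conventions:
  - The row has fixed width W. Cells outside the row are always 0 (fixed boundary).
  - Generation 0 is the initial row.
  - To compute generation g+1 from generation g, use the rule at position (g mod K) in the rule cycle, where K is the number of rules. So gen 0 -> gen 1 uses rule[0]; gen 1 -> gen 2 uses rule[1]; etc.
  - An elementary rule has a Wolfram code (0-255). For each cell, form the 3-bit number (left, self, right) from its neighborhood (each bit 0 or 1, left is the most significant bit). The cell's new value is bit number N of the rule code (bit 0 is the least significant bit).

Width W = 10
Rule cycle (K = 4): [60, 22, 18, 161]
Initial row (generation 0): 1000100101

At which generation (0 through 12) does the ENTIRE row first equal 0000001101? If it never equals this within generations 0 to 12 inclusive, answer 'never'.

Gen 0: 1000100101
Gen 1 (rule 60): 1100110111
Gen 2 (rule 22): 0011000000
Gen 3 (rule 18): 0100100000
Gen 4 (rule 161): 0000001111
Gen 5 (rule 60): 0000001000
Gen 6 (rule 22): 0000011100
Gen 7 (rule 18): 0000100010
Gen 8 (rule 161): 1110001000
Gen 9 (rule 60): 1001001100
Gen 10 (rule 22): 1111110010
Gen 11 (rule 18): 0000001101
Gen 12 (rule 161): 1111100010

Answer: 11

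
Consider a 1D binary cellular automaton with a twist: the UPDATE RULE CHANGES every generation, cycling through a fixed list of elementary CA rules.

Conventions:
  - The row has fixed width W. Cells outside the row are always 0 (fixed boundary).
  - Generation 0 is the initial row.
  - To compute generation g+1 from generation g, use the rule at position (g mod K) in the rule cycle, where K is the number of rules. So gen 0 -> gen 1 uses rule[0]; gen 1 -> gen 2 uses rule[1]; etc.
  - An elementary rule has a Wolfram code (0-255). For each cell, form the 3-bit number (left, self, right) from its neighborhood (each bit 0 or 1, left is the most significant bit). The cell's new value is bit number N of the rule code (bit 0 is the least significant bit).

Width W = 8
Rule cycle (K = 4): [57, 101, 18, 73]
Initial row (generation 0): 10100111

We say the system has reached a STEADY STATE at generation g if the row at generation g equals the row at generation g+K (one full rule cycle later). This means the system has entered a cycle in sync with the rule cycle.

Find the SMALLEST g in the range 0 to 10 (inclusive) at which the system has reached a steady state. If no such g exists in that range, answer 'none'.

Gen 0: 10100111
Gen 1 (rule 57): 01010100
Gen 2 (rule 101): 01111101
Gen 3 (rule 18): 10000000
Gen 4 (rule 73): 00111111
Gen 5 (rule 57): 10100000
Gen 6 (rule 101): 11101111
Gen 7 (rule 18): 00000000
Gen 8 (rule 73): 11111111
Gen 9 (rule 57): 10000000
Gen 10 (rule 101): 10111111
Gen 11 (rule 18): 00000000
Gen 12 (rule 73): 11111111
Gen 13 (rule 57): 10000000
Gen 14 (rule 101): 10111111

Answer: 7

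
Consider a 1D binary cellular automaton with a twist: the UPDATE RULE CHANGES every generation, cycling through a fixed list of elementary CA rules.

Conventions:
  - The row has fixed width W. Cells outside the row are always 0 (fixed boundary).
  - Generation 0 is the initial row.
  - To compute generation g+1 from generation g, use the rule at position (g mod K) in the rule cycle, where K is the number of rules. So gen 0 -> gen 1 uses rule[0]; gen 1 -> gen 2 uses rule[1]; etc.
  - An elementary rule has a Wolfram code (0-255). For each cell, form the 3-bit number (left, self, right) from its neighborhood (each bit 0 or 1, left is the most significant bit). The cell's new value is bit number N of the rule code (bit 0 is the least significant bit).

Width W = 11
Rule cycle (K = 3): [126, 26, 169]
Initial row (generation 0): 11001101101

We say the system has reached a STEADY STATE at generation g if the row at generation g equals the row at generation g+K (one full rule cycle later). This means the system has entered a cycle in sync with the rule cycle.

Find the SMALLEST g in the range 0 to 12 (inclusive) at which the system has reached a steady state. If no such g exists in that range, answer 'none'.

Gen 0: 11001101101
Gen 1 (rule 126): 11111111111
Gen 2 (rule 26): 10000000000
Gen 3 (rule 169): 00111111111
Gen 4 (rule 126): 01100000001
Gen 5 (rule 26): 11010000010
Gen 6 (rule 169): 10100111000
Gen 7 (rule 126): 11111101100
Gen 8 (rule 26): 10000001010
Gen 9 (rule 169): 00111100100
Gen 10 (rule 126): 01100111110
Gen 11 (rule 26): 11011100001
Gen 12 (rule 169): 10111001100
Gen 13 (rule 126): 11101111110
Gen 14 (rule 26): 10001000001
Gen 15 (rule 169): 00100011100

Answer: none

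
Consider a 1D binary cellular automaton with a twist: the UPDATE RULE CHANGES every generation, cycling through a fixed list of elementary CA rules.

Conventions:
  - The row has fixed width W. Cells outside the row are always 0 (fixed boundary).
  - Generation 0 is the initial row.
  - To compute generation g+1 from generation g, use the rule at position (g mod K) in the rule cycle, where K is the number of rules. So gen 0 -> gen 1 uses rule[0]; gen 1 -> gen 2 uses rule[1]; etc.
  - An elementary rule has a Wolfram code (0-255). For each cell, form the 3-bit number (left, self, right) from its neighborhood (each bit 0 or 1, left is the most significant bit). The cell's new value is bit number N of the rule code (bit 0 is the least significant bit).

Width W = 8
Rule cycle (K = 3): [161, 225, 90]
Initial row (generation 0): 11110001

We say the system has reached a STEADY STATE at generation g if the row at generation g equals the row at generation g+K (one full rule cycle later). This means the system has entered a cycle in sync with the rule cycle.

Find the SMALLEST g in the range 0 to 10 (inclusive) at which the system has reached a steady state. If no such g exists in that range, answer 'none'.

Answer: 4

Derivation:
Gen 0: 11110001
Gen 1 (rule 161): 01100100
Gen 2 (rule 225): 00100001
Gen 3 (rule 90): 01010010
Gen 4 (rule 161): 00100000
Gen 5 (rule 225): 10001111
Gen 6 (rule 90): 01011001
Gen 7 (rule 161): 00100000
Gen 8 (rule 225): 10001111
Gen 9 (rule 90): 01011001
Gen 10 (rule 161): 00100000
Gen 11 (rule 225): 10001111
Gen 12 (rule 90): 01011001
Gen 13 (rule 161): 00100000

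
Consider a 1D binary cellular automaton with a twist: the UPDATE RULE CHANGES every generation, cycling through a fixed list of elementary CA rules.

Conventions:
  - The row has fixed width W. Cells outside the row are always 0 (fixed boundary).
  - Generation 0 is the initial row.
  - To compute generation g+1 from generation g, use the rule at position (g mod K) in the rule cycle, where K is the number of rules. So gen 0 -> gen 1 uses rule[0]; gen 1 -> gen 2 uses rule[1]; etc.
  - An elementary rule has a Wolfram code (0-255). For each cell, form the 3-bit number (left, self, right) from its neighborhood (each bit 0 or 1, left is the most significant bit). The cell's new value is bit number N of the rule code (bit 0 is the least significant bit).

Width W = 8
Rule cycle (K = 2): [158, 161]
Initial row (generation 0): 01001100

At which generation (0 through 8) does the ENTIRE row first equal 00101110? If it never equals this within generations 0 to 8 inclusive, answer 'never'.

Answer: never

Derivation:
Gen 0: 01001100
Gen 1 (rule 158): 11111010
Gen 2 (rule 161): 01110100
Gen 3 (rule 158): 11100110
Gen 4 (rule 161): 01000000
Gen 5 (rule 158): 11100000
Gen 6 (rule 161): 01001111
Gen 7 (rule 158): 11111110
Gen 8 (rule 161): 01111100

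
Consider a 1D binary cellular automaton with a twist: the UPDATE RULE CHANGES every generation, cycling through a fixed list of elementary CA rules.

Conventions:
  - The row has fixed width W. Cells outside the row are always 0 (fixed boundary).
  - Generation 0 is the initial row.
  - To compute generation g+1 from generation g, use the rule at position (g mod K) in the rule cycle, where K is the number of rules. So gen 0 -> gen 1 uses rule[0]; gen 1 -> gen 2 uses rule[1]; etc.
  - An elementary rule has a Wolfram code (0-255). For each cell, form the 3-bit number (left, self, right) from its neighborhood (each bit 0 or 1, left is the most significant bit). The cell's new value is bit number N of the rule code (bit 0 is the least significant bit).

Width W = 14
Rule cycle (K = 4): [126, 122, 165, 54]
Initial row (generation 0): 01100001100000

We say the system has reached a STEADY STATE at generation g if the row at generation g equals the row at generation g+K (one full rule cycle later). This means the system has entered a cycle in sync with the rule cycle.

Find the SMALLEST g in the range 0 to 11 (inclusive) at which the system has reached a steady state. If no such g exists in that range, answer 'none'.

Gen 0: 01100001100000
Gen 1 (rule 126): 11110011110000
Gen 2 (rule 122): 10011110011000
Gen 3 (rule 165): 10001100000011
Gen 4 (rule 54): 11010010000100
Gen 5 (rule 126): 11111111001110
Gen 6 (rule 122): 10000001111011
Gen 7 (rule 165): 10111100110100
Gen 8 (rule 54): 11000011001110
Gen 9 (rule 126): 11100111111011
Gen 10 (rule 122): 10111100001111
Gen 11 (rule 165): 11011001100110
Gen 12 (rule 54): 00100110011001
Gen 13 (rule 126): 01111111111111
Gen 14 (rule 122): 11000000000001
Gen 15 (rule 165): 00011111111101

Answer: none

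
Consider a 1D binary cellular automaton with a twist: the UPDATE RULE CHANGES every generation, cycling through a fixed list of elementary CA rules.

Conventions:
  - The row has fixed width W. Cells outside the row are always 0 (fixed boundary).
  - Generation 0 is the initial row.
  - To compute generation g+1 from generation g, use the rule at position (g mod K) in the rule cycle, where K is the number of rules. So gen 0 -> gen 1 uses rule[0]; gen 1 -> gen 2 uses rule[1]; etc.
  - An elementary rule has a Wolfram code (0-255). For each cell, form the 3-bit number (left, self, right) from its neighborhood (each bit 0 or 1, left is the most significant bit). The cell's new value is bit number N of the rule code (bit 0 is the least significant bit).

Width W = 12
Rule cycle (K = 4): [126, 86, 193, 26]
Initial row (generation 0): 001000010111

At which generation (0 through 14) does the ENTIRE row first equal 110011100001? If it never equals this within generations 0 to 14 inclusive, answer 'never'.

Gen 0: 001000010111
Gen 1 (rule 126): 011100111101
Gen 2 (rule 86): 100111000101
Gen 3 (rule 193): 000011010000
Gen 4 (rule 26): 000110001000
Gen 5 (rule 126): 001111011100
Gen 6 (rule 86): 010001000110
Gen 7 (rule 193): 000100010010
Gen 8 (rule 26): 001010101101
Gen 9 (rule 126): 011111111111
Gen 10 (rule 86): 100000000001
Gen 11 (rule 193): 001111111100
Gen 12 (rule 26): 011000000010
Gen 13 (rule 126): 111100000111
Gen 14 (rule 86): 000110001001

Answer: never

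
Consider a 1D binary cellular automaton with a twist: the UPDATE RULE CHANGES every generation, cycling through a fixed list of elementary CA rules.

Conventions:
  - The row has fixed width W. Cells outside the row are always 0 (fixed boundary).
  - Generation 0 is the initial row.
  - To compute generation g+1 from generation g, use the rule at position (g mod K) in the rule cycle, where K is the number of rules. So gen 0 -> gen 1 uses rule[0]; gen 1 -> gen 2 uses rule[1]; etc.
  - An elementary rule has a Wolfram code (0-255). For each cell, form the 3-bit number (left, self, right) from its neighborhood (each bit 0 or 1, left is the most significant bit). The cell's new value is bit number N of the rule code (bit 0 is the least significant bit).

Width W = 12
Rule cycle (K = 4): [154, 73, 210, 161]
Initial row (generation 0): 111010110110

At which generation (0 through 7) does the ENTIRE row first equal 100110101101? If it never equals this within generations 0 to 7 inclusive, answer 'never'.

Answer: never

Derivation:
Gen 0: 111010110110
Gen 1 (rule 154): 110000100101
Gen 2 (rule 73): 110110000000
Gen 3 (rule 210): 010011000000
Gen 4 (rule 161): 000000011111
Gen 5 (rule 154): 000000111110
Gen 6 (rule 73): 111110100010
Gen 7 (rule 210): 011110010101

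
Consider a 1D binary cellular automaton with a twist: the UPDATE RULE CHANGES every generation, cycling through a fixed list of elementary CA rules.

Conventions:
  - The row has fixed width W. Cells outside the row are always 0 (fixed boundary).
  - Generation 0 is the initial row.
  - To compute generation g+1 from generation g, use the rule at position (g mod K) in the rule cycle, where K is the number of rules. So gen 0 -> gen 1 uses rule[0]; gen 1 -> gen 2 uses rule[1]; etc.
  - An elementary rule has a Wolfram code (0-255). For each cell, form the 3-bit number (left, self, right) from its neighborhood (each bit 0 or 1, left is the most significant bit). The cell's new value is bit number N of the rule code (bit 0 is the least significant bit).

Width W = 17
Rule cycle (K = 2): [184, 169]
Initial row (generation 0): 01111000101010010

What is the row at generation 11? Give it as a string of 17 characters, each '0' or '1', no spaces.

Answer: 01000110101010110

Derivation:
Gen 0: 01111000101010010
Gen 1 (rule 184): 01110100010101001
Gen 2 (rule 169): 01101001001010000
Gen 3 (rule 184): 01010100100101000
Gen 4 (rule 169): 00101000000010011
Gen 5 (rule 184): 00010100000001010
Gen 6 (rule 169): 11001001111100100
Gen 7 (rule 184): 10100101111010010
Gen 8 (rule 169): 01000011110100000
Gen 9 (rule 184): 00100011101010000
Gen 10 (rule 169): 10001011010100111
Gen 11 (rule 184): 01000110101010110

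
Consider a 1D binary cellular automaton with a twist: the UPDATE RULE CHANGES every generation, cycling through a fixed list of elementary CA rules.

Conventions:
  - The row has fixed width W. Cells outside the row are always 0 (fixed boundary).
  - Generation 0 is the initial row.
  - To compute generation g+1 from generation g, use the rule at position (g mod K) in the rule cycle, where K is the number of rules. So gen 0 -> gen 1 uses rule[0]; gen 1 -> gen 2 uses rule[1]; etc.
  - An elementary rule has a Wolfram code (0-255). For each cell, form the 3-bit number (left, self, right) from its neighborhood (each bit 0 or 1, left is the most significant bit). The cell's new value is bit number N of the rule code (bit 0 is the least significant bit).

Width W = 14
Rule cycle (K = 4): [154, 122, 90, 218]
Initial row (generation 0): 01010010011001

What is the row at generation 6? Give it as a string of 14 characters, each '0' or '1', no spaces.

Answer: 11100010101010

Derivation:
Gen 0: 01010010011001
Gen 1 (rule 154): 10001101110110
Gen 2 (rule 122): 01011111011111
Gen 3 (rule 90): 10010001010001
Gen 4 (rule 218): 01101010001010
Gen 5 (rule 154): 11000001010001
Gen 6 (rule 122): 11100010101010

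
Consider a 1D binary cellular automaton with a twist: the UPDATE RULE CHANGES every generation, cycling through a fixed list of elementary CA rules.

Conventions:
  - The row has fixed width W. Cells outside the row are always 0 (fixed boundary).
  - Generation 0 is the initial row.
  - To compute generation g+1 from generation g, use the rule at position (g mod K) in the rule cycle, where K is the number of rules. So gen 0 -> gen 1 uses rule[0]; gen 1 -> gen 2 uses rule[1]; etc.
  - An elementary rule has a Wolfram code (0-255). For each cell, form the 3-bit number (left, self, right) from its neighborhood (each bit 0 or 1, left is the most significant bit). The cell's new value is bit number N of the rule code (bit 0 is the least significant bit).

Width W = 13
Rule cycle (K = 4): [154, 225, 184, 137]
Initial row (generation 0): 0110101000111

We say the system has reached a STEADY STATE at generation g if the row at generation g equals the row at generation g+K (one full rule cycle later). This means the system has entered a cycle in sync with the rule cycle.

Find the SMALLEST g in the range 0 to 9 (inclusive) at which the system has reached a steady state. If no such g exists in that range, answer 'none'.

Answer: none

Derivation:
Gen 0: 0110101000111
Gen 1 (rule 154): 1100000101110
Gen 2 (rule 225): 0101110010110
Gen 3 (rule 184): 0011101001101
Gen 4 (rule 137): 1011000001000
Gen 5 (rule 154): 0010100010100
Gen 6 (rule 225): 1001001001001
Gen 7 (rule 184): 0100100100100
Gen 8 (rule 137): 0000000000001
Gen 9 (rule 154): 0000000000010
Gen 10 (rule 225): 1111111111000
Gen 11 (rule 184): 1111111110100
Gen 12 (rule 137): 1111111100001
Gen 13 (rule 154): 1111111010010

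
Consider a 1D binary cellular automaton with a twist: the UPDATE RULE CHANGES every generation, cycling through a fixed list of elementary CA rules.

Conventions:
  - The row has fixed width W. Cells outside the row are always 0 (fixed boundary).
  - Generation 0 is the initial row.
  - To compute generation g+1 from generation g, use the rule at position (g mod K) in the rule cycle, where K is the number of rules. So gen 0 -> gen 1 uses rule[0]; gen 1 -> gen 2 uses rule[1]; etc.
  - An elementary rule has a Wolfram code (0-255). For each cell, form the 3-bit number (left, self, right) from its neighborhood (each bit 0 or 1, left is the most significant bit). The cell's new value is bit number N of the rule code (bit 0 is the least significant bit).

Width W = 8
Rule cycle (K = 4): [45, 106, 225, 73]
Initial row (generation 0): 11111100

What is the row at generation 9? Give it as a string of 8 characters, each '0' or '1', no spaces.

Answer: 10101011

Derivation:
Gen 0: 11111100
Gen 1 (rule 45): 10000001
Gen 2 (rule 106): 00000010
Gen 3 (rule 225): 11111000
Gen 4 (rule 73): 10001011
Gen 5 (rule 45): 10101110
Gen 6 (rule 106): 01011010
Gen 7 (rule 225): 00101100
Gen 8 (rule 73): 10001101
Gen 9 (rule 45): 10101011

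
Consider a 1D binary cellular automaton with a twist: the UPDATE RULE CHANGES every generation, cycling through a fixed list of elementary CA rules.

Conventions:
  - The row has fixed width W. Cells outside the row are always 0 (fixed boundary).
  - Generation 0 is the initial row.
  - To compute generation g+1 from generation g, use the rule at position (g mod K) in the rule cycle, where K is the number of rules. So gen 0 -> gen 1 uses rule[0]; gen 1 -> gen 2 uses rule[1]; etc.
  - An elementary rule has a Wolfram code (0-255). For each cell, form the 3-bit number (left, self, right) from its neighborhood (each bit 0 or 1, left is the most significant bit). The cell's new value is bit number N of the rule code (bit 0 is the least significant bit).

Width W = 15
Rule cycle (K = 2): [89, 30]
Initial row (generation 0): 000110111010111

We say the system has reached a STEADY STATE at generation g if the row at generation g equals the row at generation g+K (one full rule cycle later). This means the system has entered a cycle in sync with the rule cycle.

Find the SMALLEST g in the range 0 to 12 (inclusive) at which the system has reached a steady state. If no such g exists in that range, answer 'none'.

Answer: none

Derivation:
Gen 0: 000110111010111
Gen 1 (rule 89): 110110101000101
Gen 2 (rule 30): 100100101101101
Gen 3 (rule 89): 010010001101100
Gen 4 (rule 30): 111111011001010
Gen 5 (rule 89): 100001011100001
Gen 6 (rule 30): 110011010010011
Gen 7 (rule 89): 111011001001011
Gen 8 (rule 30): 100010111111010
Gen 9 (rule 89): 011000100001001
Gen 10 (rule 30): 110101110011111
Gen 11 (rule 89): 110001011010001
Gen 12 (rule 30): 101011010011011
Gen 13 (rule 89): 000011001011011
Gen 14 (rule 30): 000110111010010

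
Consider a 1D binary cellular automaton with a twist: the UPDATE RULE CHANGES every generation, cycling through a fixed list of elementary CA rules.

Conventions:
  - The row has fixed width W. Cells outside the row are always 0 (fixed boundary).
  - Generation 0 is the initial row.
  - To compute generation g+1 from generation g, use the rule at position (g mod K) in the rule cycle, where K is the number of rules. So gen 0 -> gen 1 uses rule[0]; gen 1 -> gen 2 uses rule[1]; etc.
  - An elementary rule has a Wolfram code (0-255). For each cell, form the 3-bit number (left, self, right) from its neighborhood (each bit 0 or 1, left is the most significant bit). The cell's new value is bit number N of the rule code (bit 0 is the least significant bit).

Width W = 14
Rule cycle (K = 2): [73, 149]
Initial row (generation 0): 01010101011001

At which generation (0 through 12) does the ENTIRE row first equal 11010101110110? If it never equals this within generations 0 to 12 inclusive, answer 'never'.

Gen 0: 01010101011001
Gen 1 (rule 73): 00000000011000
Gen 2 (rule 149): 11111111000111
Gen 3 (rule 73): 10000001010101
Gen 4 (rule 149): 11111101010101
Gen 5 (rule 73): 10000100000000
Gen 6 (rule 149): 11110111111111
Gen 7 (rule 73): 10010100000001
Gen 8 (rule 149): 11010111111101
Gen 9 (rule 73): 11000100000100
Gen 10 (rule 149): 00110111110111
Gen 11 (rule 73): 10110100010101
Gen 12 (rule 149): 10000111010101

Answer: never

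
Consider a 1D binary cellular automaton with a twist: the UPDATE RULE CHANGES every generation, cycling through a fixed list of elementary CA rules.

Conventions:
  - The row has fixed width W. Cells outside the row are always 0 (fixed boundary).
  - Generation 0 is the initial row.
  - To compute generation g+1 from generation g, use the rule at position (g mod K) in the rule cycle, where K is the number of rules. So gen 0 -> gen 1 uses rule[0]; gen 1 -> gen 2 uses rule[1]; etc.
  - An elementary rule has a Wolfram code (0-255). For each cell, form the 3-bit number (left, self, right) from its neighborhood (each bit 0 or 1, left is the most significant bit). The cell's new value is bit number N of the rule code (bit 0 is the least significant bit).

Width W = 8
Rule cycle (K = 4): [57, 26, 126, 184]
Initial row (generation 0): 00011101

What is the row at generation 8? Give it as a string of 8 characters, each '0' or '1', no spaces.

Gen 0: 00011101
Gen 1 (rule 57): 11010010
Gen 2 (rule 26): 10001101
Gen 3 (rule 126): 11011111
Gen 4 (rule 184): 10111110
Gen 5 (rule 57): 01100001
Gen 6 (rule 26): 11010010
Gen 7 (rule 126): 11111111
Gen 8 (rule 184): 11111110

Answer: 11111110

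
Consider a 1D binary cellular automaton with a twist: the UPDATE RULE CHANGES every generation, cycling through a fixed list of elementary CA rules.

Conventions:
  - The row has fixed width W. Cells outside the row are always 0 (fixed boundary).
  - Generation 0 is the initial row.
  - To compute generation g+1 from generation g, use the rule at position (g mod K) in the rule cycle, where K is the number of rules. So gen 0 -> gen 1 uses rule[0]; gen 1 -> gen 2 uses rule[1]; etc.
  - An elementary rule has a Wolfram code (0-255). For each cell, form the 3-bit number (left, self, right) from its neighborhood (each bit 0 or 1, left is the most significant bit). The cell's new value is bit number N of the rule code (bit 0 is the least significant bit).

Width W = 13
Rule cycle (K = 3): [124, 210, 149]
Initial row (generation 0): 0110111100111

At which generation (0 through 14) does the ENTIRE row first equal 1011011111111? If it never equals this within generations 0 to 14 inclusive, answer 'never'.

Gen 0: 0110111100111
Gen 1 (rule 124): 0111100110101
Gen 2 (rule 210): 1011111010000
Gen 3 (rule 149): 1001110011111
Gen 4 (rule 124): 1101011010001
Gen 5 (rule 210): 0100001001010
Gen 6 (rule 149): 0111101101011
Gen 7 (rule 124): 0100111111111
Gen 8 (rule 210): 1011011111111
Gen 9 (rule 149): 1000001111110
Gen 10 (rule 124): 1100001000011
Gen 11 (rule 210): 0110010100101
Gen 12 (rule 149): 0001010110101
Gen 13 (rule 124): 0001111111111
Gen 14 (rule 210): 0010111111111

Answer: 8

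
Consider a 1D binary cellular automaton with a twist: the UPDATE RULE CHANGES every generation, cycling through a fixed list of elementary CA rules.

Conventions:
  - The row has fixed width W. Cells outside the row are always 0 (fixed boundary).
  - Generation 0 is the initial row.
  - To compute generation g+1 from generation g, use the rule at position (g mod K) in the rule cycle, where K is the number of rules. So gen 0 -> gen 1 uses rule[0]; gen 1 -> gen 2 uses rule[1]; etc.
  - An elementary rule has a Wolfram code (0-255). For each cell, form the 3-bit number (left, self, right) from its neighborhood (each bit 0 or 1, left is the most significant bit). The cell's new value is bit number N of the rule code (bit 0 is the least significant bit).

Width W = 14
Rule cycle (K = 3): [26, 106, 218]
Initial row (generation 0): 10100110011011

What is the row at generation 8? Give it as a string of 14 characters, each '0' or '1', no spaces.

Gen 0: 10100110011011
Gen 1 (rule 26): 00011101110010
Gen 2 (rule 106): 00110111010100
Gen 3 (rule 218): 01110111000010
Gen 4 (rule 26): 11000100100101
Gen 5 (rule 106): 11001001001010
Gen 6 (rule 218): 11110110110001
Gen 7 (rule 26): 10000100101010
Gen 8 (rule 106): 00001001010100

Answer: 00001001010100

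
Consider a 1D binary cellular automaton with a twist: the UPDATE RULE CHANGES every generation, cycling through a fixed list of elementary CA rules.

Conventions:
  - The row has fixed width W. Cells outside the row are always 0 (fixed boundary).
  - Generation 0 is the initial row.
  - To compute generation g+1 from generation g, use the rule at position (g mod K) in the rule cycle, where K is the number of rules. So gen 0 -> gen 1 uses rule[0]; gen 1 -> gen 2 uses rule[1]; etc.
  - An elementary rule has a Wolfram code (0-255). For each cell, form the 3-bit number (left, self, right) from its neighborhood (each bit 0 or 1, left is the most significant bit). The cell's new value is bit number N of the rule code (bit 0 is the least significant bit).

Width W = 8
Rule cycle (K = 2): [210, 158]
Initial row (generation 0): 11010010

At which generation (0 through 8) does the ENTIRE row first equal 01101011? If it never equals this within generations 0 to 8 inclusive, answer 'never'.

Answer: never

Derivation:
Gen 0: 11010010
Gen 1 (rule 210): 01001101
Gen 2 (rule 158): 11111001
Gen 3 (rule 210): 01111110
Gen 4 (rule 158): 11111101
Gen 5 (rule 210): 01111100
Gen 6 (rule 158): 11111010
Gen 7 (rule 210): 01111001
Gen 8 (rule 158): 11110111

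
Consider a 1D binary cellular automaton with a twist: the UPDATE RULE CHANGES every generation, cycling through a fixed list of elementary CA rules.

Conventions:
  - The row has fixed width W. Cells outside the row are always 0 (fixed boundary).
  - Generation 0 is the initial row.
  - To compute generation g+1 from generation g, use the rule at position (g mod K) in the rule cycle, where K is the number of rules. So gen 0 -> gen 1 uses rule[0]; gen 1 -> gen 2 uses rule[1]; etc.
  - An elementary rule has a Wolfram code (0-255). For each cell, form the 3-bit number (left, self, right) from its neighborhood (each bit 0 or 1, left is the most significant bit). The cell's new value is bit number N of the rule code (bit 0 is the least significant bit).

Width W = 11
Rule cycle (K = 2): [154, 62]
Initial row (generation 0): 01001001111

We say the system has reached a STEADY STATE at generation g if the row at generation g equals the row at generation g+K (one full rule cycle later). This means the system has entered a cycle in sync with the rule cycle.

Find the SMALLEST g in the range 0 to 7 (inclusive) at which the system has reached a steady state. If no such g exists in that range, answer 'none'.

Answer: none

Derivation:
Gen 0: 01001001111
Gen 1 (rule 154): 10110111110
Gen 2 (rule 62): 11101100001
Gen 3 (rule 154): 11001010010
Gen 4 (rule 62): 10111111111
Gen 5 (rule 154): 00111111110
Gen 6 (rule 62): 01100000001
Gen 7 (rule 154): 11010000010
Gen 8 (rule 62): 10111000111
Gen 9 (rule 154): 00110101110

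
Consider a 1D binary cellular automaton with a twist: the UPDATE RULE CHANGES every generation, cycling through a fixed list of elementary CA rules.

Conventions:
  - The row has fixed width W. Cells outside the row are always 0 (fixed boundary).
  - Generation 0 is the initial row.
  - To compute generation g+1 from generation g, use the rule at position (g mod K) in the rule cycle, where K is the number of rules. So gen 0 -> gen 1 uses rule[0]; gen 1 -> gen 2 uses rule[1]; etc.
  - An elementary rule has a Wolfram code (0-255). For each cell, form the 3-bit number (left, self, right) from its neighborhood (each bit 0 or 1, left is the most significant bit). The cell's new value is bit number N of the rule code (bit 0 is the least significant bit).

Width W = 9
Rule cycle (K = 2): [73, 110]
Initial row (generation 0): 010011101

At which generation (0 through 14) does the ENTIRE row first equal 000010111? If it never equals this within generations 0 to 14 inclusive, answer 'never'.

Answer: never

Derivation:
Gen 0: 010011101
Gen 1 (rule 73): 000010100
Gen 2 (rule 110): 000111100
Gen 3 (rule 73): 110100101
Gen 4 (rule 110): 111101111
Gen 5 (rule 73): 100101001
Gen 6 (rule 110): 101111011
Gen 7 (rule 73): 001001011
Gen 8 (rule 110): 011011111
Gen 9 (rule 73): 011010001
Gen 10 (rule 110): 111110011
Gen 11 (rule 73): 100010011
Gen 12 (rule 110): 100110111
Gen 13 (rule 73): 000110101
Gen 14 (rule 110): 001111111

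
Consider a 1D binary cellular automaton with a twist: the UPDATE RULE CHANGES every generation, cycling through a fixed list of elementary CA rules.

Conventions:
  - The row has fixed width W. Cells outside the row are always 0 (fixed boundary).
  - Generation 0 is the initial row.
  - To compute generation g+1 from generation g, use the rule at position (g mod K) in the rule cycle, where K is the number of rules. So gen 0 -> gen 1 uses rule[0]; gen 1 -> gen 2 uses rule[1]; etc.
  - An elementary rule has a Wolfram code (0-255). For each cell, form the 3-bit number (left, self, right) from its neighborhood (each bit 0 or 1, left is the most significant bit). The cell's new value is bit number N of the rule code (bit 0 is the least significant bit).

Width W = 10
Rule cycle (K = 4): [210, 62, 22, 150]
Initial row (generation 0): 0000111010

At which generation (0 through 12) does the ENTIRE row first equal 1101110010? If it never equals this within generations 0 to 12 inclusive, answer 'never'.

Gen 0: 0000111010
Gen 1 (rule 210): 0001011001
Gen 2 (rule 62): 0011110111
Gen 3 (rule 22): 0100000000
Gen 4 (rule 150): 1110000000
Gen 5 (rule 210): 0111000000
Gen 6 (rule 62): 1100100000
Gen 7 (rule 22): 0011110000
Gen 8 (rule 150): 0101101000
Gen 9 (rule 210): 1000100100
Gen 10 (rule 62): 1101111110
Gen 11 (rule 22): 0000000001
Gen 12 (rule 150): 0000000011

Answer: never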